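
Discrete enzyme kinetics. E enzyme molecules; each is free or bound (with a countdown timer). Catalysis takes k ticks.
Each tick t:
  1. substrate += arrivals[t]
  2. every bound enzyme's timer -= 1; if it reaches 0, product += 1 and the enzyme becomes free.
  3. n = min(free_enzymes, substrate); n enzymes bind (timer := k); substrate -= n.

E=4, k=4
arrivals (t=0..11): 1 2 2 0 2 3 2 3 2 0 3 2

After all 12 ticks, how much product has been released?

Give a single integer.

t=0: arr=1 -> substrate=0 bound=1 product=0
t=1: arr=2 -> substrate=0 bound=3 product=0
t=2: arr=2 -> substrate=1 bound=4 product=0
t=3: arr=0 -> substrate=1 bound=4 product=0
t=4: arr=2 -> substrate=2 bound=4 product=1
t=5: arr=3 -> substrate=3 bound=4 product=3
t=6: arr=2 -> substrate=4 bound=4 product=4
t=7: arr=3 -> substrate=7 bound=4 product=4
t=8: arr=2 -> substrate=8 bound=4 product=5
t=9: arr=0 -> substrate=6 bound=4 product=7
t=10: arr=3 -> substrate=8 bound=4 product=8
t=11: arr=2 -> substrate=10 bound=4 product=8

Answer: 8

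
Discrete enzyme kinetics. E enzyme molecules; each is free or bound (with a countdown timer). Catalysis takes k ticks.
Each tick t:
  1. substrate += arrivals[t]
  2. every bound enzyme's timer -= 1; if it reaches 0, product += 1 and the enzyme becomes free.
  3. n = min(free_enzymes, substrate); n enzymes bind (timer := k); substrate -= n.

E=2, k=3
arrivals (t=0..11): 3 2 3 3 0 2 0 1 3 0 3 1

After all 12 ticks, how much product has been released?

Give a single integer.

t=0: arr=3 -> substrate=1 bound=2 product=0
t=1: arr=2 -> substrate=3 bound=2 product=0
t=2: arr=3 -> substrate=6 bound=2 product=0
t=3: arr=3 -> substrate=7 bound=2 product=2
t=4: arr=0 -> substrate=7 bound=2 product=2
t=5: arr=2 -> substrate=9 bound=2 product=2
t=6: arr=0 -> substrate=7 bound=2 product=4
t=7: arr=1 -> substrate=8 bound=2 product=4
t=8: arr=3 -> substrate=11 bound=2 product=4
t=9: arr=0 -> substrate=9 bound=2 product=6
t=10: arr=3 -> substrate=12 bound=2 product=6
t=11: arr=1 -> substrate=13 bound=2 product=6

Answer: 6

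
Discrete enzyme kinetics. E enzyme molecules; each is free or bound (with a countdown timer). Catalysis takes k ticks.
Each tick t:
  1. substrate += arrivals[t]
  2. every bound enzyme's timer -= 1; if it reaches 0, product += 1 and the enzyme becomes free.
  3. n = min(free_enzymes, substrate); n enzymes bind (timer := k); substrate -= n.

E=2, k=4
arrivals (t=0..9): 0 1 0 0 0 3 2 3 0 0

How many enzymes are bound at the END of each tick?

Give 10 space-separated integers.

t=0: arr=0 -> substrate=0 bound=0 product=0
t=1: arr=1 -> substrate=0 bound=1 product=0
t=2: arr=0 -> substrate=0 bound=1 product=0
t=3: arr=0 -> substrate=0 bound=1 product=0
t=4: arr=0 -> substrate=0 bound=1 product=0
t=5: arr=3 -> substrate=1 bound=2 product=1
t=6: arr=2 -> substrate=3 bound=2 product=1
t=7: arr=3 -> substrate=6 bound=2 product=1
t=8: arr=0 -> substrate=6 bound=2 product=1
t=9: arr=0 -> substrate=4 bound=2 product=3

Answer: 0 1 1 1 1 2 2 2 2 2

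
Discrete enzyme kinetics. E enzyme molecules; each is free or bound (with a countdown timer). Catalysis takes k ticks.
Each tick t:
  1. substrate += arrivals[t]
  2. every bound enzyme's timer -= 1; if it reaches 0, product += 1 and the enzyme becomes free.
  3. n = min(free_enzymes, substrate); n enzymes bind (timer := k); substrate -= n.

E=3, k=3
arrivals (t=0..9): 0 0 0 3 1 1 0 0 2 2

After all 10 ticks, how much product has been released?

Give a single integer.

t=0: arr=0 -> substrate=0 bound=0 product=0
t=1: arr=0 -> substrate=0 bound=0 product=0
t=2: arr=0 -> substrate=0 bound=0 product=0
t=3: arr=3 -> substrate=0 bound=3 product=0
t=4: arr=1 -> substrate=1 bound=3 product=0
t=5: arr=1 -> substrate=2 bound=3 product=0
t=6: arr=0 -> substrate=0 bound=2 product=3
t=7: arr=0 -> substrate=0 bound=2 product=3
t=8: arr=2 -> substrate=1 bound=3 product=3
t=9: arr=2 -> substrate=1 bound=3 product=5

Answer: 5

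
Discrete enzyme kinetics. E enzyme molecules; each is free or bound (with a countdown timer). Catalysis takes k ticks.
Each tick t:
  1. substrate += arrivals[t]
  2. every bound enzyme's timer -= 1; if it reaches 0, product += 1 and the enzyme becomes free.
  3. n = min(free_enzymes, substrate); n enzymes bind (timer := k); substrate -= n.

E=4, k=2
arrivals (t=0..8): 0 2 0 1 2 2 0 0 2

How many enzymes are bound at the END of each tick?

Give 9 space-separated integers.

Answer: 0 2 2 1 3 4 2 0 2

Derivation:
t=0: arr=0 -> substrate=0 bound=0 product=0
t=1: arr=2 -> substrate=0 bound=2 product=0
t=2: arr=0 -> substrate=0 bound=2 product=0
t=3: arr=1 -> substrate=0 bound=1 product=2
t=4: arr=2 -> substrate=0 bound=3 product=2
t=5: arr=2 -> substrate=0 bound=4 product=3
t=6: arr=0 -> substrate=0 bound=2 product=5
t=7: arr=0 -> substrate=0 bound=0 product=7
t=8: arr=2 -> substrate=0 bound=2 product=7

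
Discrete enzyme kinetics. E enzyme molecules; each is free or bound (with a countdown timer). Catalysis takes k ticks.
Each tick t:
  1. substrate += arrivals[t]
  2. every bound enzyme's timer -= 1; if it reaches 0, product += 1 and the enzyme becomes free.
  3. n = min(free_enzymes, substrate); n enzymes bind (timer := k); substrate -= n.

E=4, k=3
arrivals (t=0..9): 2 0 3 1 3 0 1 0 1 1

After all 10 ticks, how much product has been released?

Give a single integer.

Answer: 10

Derivation:
t=0: arr=2 -> substrate=0 bound=2 product=0
t=1: arr=0 -> substrate=0 bound=2 product=0
t=2: arr=3 -> substrate=1 bound=4 product=0
t=3: arr=1 -> substrate=0 bound=4 product=2
t=4: arr=3 -> substrate=3 bound=4 product=2
t=5: arr=0 -> substrate=1 bound=4 product=4
t=6: arr=1 -> substrate=0 bound=4 product=6
t=7: arr=0 -> substrate=0 bound=4 product=6
t=8: arr=1 -> substrate=0 bound=3 product=8
t=9: arr=1 -> substrate=0 bound=2 product=10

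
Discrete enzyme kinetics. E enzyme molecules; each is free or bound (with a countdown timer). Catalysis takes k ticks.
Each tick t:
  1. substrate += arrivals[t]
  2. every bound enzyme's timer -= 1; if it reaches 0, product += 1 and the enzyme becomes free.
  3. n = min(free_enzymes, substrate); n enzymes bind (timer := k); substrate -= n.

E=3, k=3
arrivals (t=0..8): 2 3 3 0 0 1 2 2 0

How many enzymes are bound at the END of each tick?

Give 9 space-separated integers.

t=0: arr=2 -> substrate=0 bound=2 product=0
t=1: arr=3 -> substrate=2 bound=3 product=0
t=2: arr=3 -> substrate=5 bound=3 product=0
t=3: arr=0 -> substrate=3 bound=3 product=2
t=4: arr=0 -> substrate=2 bound=3 product=3
t=5: arr=1 -> substrate=3 bound=3 product=3
t=6: arr=2 -> substrate=3 bound=3 product=5
t=7: arr=2 -> substrate=4 bound=3 product=6
t=8: arr=0 -> substrate=4 bound=3 product=6

Answer: 2 3 3 3 3 3 3 3 3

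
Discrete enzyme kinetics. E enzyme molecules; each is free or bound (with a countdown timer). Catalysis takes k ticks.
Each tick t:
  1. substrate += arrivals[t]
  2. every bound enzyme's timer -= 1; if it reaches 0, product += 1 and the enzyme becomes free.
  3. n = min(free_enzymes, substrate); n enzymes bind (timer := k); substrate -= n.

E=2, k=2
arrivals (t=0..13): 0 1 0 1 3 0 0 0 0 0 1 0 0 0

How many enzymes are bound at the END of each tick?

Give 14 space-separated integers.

Answer: 0 1 1 1 2 2 2 1 0 0 1 1 0 0

Derivation:
t=0: arr=0 -> substrate=0 bound=0 product=0
t=1: arr=1 -> substrate=0 bound=1 product=0
t=2: arr=0 -> substrate=0 bound=1 product=0
t=3: arr=1 -> substrate=0 bound=1 product=1
t=4: arr=3 -> substrate=2 bound=2 product=1
t=5: arr=0 -> substrate=1 bound=2 product=2
t=6: arr=0 -> substrate=0 bound=2 product=3
t=7: arr=0 -> substrate=0 bound=1 product=4
t=8: arr=0 -> substrate=0 bound=0 product=5
t=9: arr=0 -> substrate=0 bound=0 product=5
t=10: arr=1 -> substrate=0 bound=1 product=5
t=11: arr=0 -> substrate=0 bound=1 product=5
t=12: arr=0 -> substrate=0 bound=0 product=6
t=13: arr=0 -> substrate=0 bound=0 product=6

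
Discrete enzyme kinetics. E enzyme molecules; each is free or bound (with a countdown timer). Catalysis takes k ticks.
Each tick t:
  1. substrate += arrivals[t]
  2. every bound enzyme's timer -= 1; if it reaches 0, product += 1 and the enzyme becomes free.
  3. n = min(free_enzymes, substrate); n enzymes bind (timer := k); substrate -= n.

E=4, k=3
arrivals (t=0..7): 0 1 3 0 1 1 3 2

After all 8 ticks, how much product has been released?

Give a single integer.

t=0: arr=0 -> substrate=0 bound=0 product=0
t=1: arr=1 -> substrate=0 bound=1 product=0
t=2: arr=3 -> substrate=0 bound=4 product=0
t=3: arr=0 -> substrate=0 bound=4 product=0
t=4: arr=1 -> substrate=0 bound=4 product=1
t=5: arr=1 -> substrate=0 bound=2 product=4
t=6: arr=3 -> substrate=1 bound=4 product=4
t=7: arr=2 -> substrate=2 bound=4 product=5

Answer: 5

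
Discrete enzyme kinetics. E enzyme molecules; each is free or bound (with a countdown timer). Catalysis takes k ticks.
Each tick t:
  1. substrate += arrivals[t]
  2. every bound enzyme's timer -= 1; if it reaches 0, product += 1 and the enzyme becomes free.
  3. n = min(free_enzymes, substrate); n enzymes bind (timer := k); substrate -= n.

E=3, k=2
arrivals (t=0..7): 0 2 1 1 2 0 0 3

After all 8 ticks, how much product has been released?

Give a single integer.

Answer: 6

Derivation:
t=0: arr=0 -> substrate=0 bound=0 product=0
t=1: arr=2 -> substrate=0 bound=2 product=0
t=2: arr=1 -> substrate=0 bound=3 product=0
t=3: arr=1 -> substrate=0 bound=2 product=2
t=4: arr=2 -> substrate=0 bound=3 product=3
t=5: arr=0 -> substrate=0 bound=2 product=4
t=6: arr=0 -> substrate=0 bound=0 product=6
t=7: arr=3 -> substrate=0 bound=3 product=6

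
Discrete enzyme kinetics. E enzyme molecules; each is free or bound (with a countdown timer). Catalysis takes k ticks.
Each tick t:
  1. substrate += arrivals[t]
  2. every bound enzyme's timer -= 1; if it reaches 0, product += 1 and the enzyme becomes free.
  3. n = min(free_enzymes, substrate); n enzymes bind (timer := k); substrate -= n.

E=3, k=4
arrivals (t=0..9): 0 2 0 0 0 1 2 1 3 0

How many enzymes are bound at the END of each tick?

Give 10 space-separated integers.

Answer: 0 2 2 2 2 1 3 3 3 3

Derivation:
t=0: arr=0 -> substrate=0 bound=0 product=0
t=1: arr=2 -> substrate=0 bound=2 product=0
t=2: arr=0 -> substrate=0 bound=2 product=0
t=3: arr=0 -> substrate=0 bound=2 product=0
t=4: arr=0 -> substrate=0 bound=2 product=0
t=5: arr=1 -> substrate=0 bound=1 product=2
t=6: arr=2 -> substrate=0 bound=3 product=2
t=7: arr=1 -> substrate=1 bound=3 product=2
t=8: arr=3 -> substrate=4 bound=3 product=2
t=9: arr=0 -> substrate=3 bound=3 product=3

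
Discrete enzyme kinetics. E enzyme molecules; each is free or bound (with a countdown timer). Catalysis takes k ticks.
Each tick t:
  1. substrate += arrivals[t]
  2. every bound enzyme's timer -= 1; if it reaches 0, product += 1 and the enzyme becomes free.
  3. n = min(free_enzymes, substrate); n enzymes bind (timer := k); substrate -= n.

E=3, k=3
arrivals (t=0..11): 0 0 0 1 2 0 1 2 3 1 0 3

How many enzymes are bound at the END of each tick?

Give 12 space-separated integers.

t=0: arr=0 -> substrate=0 bound=0 product=0
t=1: arr=0 -> substrate=0 bound=0 product=0
t=2: arr=0 -> substrate=0 bound=0 product=0
t=3: arr=1 -> substrate=0 bound=1 product=0
t=4: arr=2 -> substrate=0 bound=3 product=0
t=5: arr=0 -> substrate=0 bound=3 product=0
t=6: arr=1 -> substrate=0 bound=3 product=1
t=7: arr=2 -> substrate=0 bound=3 product=3
t=8: arr=3 -> substrate=3 bound=3 product=3
t=9: arr=1 -> substrate=3 bound=3 product=4
t=10: arr=0 -> substrate=1 bound=3 product=6
t=11: arr=3 -> substrate=4 bound=3 product=6

Answer: 0 0 0 1 3 3 3 3 3 3 3 3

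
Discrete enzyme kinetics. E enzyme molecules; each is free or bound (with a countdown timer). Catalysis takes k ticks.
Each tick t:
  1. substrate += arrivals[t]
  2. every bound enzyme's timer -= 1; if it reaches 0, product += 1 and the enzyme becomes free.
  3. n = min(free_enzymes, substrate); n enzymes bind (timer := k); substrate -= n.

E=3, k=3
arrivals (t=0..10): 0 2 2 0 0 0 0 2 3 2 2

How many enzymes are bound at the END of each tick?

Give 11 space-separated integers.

t=0: arr=0 -> substrate=0 bound=0 product=0
t=1: arr=2 -> substrate=0 bound=2 product=0
t=2: arr=2 -> substrate=1 bound=3 product=0
t=3: arr=0 -> substrate=1 bound=3 product=0
t=4: arr=0 -> substrate=0 bound=2 product=2
t=5: arr=0 -> substrate=0 bound=1 product=3
t=6: arr=0 -> substrate=0 bound=1 product=3
t=7: arr=2 -> substrate=0 bound=2 product=4
t=8: arr=3 -> substrate=2 bound=3 product=4
t=9: arr=2 -> substrate=4 bound=3 product=4
t=10: arr=2 -> substrate=4 bound=3 product=6

Answer: 0 2 3 3 2 1 1 2 3 3 3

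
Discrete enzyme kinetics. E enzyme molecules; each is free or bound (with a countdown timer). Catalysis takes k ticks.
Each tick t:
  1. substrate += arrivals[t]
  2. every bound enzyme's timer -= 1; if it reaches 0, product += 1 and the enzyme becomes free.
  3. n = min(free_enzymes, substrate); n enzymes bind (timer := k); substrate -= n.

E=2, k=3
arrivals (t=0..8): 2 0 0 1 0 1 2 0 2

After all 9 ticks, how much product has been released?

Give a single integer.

t=0: arr=2 -> substrate=0 bound=2 product=0
t=1: arr=0 -> substrate=0 bound=2 product=0
t=2: arr=0 -> substrate=0 bound=2 product=0
t=3: arr=1 -> substrate=0 bound=1 product=2
t=4: arr=0 -> substrate=0 bound=1 product=2
t=5: arr=1 -> substrate=0 bound=2 product=2
t=6: arr=2 -> substrate=1 bound=2 product=3
t=7: arr=0 -> substrate=1 bound=2 product=3
t=8: arr=2 -> substrate=2 bound=2 product=4

Answer: 4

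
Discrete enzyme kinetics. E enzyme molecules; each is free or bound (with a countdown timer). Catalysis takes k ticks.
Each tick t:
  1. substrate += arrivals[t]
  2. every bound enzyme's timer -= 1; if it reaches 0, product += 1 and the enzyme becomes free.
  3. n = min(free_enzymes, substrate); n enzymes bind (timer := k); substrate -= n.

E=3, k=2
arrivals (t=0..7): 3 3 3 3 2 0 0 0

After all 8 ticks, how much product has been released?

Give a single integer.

t=0: arr=3 -> substrate=0 bound=3 product=0
t=1: arr=3 -> substrate=3 bound=3 product=0
t=2: arr=3 -> substrate=3 bound=3 product=3
t=3: arr=3 -> substrate=6 bound=3 product=3
t=4: arr=2 -> substrate=5 bound=3 product=6
t=5: arr=0 -> substrate=5 bound=3 product=6
t=6: arr=0 -> substrate=2 bound=3 product=9
t=7: arr=0 -> substrate=2 bound=3 product=9

Answer: 9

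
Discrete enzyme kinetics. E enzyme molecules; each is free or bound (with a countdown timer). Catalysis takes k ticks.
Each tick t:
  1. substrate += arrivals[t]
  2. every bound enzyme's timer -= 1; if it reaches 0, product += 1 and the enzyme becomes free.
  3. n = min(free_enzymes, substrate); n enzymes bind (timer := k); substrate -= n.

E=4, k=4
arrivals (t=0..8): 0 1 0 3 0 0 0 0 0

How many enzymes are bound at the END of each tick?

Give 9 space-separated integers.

Answer: 0 1 1 4 4 3 3 0 0

Derivation:
t=0: arr=0 -> substrate=0 bound=0 product=0
t=1: arr=1 -> substrate=0 bound=1 product=0
t=2: arr=0 -> substrate=0 bound=1 product=0
t=3: arr=3 -> substrate=0 bound=4 product=0
t=4: arr=0 -> substrate=0 bound=4 product=0
t=5: arr=0 -> substrate=0 bound=3 product=1
t=6: arr=0 -> substrate=0 bound=3 product=1
t=7: arr=0 -> substrate=0 bound=0 product=4
t=8: arr=0 -> substrate=0 bound=0 product=4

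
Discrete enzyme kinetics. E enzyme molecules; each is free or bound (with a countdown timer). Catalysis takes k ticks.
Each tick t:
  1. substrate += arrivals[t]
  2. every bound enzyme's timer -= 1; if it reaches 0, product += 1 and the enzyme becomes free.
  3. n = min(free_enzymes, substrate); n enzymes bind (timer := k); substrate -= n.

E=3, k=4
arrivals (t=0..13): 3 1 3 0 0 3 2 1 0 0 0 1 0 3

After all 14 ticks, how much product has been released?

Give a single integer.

Answer: 9

Derivation:
t=0: arr=3 -> substrate=0 bound=3 product=0
t=1: arr=1 -> substrate=1 bound=3 product=0
t=2: arr=3 -> substrate=4 bound=3 product=0
t=3: arr=0 -> substrate=4 bound=3 product=0
t=4: arr=0 -> substrate=1 bound=3 product=3
t=5: arr=3 -> substrate=4 bound=3 product=3
t=6: arr=2 -> substrate=6 bound=3 product=3
t=7: arr=1 -> substrate=7 bound=3 product=3
t=8: arr=0 -> substrate=4 bound=3 product=6
t=9: arr=0 -> substrate=4 bound=3 product=6
t=10: arr=0 -> substrate=4 bound=3 product=6
t=11: arr=1 -> substrate=5 bound=3 product=6
t=12: arr=0 -> substrate=2 bound=3 product=9
t=13: arr=3 -> substrate=5 bound=3 product=9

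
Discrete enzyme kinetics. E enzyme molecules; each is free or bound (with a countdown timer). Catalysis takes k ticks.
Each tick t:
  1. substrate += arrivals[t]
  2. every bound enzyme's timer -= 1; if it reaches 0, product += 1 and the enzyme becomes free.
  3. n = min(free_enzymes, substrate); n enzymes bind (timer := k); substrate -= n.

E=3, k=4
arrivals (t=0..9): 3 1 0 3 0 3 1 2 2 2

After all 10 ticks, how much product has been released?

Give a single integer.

Answer: 6

Derivation:
t=0: arr=3 -> substrate=0 bound=3 product=0
t=1: arr=1 -> substrate=1 bound=3 product=0
t=2: arr=0 -> substrate=1 bound=3 product=0
t=3: arr=3 -> substrate=4 bound=3 product=0
t=4: arr=0 -> substrate=1 bound=3 product=3
t=5: arr=3 -> substrate=4 bound=3 product=3
t=6: arr=1 -> substrate=5 bound=3 product=3
t=7: arr=2 -> substrate=7 bound=3 product=3
t=8: arr=2 -> substrate=6 bound=3 product=6
t=9: arr=2 -> substrate=8 bound=3 product=6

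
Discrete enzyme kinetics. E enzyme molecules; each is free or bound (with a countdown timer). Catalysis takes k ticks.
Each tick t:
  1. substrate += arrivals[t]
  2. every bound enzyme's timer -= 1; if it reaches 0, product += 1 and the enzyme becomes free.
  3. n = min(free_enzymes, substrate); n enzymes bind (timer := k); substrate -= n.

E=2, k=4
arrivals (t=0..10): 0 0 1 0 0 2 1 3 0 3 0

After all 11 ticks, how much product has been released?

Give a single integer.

t=0: arr=0 -> substrate=0 bound=0 product=0
t=1: arr=0 -> substrate=0 bound=0 product=0
t=2: arr=1 -> substrate=0 bound=1 product=0
t=3: arr=0 -> substrate=0 bound=1 product=0
t=4: arr=0 -> substrate=0 bound=1 product=0
t=5: arr=2 -> substrate=1 bound=2 product=0
t=6: arr=1 -> substrate=1 bound=2 product=1
t=7: arr=3 -> substrate=4 bound=2 product=1
t=8: arr=0 -> substrate=4 bound=2 product=1
t=9: arr=3 -> substrate=6 bound=2 product=2
t=10: arr=0 -> substrate=5 bound=2 product=3

Answer: 3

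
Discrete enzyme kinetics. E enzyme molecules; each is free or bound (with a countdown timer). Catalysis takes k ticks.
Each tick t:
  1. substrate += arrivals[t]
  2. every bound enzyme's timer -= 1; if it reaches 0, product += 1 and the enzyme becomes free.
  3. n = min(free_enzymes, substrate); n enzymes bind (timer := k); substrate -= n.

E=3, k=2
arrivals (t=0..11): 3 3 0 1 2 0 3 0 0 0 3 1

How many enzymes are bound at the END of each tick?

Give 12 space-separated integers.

t=0: arr=3 -> substrate=0 bound=3 product=0
t=1: arr=3 -> substrate=3 bound=3 product=0
t=2: arr=0 -> substrate=0 bound=3 product=3
t=3: arr=1 -> substrate=1 bound=3 product=3
t=4: arr=2 -> substrate=0 bound=3 product=6
t=5: arr=0 -> substrate=0 bound=3 product=6
t=6: arr=3 -> substrate=0 bound=3 product=9
t=7: arr=0 -> substrate=0 bound=3 product=9
t=8: arr=0 -> substrate=0 bound=0 product=12
t=9: arr=0 -> substrate=0 bound=0 product=12
t=10: arr=3 -> substrate=0 bound=3 product=12
t=11: arr=1 -> substrate=1 bound=3 product=12

Answer: 3 3 3 3 3 3 3 3 0 0 3 3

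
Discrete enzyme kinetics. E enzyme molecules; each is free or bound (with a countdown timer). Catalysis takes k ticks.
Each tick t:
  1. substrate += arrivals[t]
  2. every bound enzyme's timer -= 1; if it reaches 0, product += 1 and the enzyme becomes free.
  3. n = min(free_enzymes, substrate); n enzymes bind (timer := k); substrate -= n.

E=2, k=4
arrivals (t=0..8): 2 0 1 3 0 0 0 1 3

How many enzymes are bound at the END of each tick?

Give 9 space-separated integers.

Answer: 2 2 2 2 2 2 2 2 2

Derivation:
t=0: arr=2 -> substrate=0 bound=2 product=0
t=1: arr=0 -> substrate=0 bound=2 product=0
t=2: arr=1 -> substrate=1 bound=2 product=0
t=3: arr=3 -> substrate=4 bound=2 product=0
t=4: arr=0 -> substrate=2 bound=2 product=2
t=5: arr=0 -> substrate=2 bound=2 product=2
t=6: arr=0 -> substrate=2 bound=2 product=2
t=7: arr=1 -> substrate=3 bound=2 product=2
t=8: arr=3 -> substrate=4 bound=2 product=4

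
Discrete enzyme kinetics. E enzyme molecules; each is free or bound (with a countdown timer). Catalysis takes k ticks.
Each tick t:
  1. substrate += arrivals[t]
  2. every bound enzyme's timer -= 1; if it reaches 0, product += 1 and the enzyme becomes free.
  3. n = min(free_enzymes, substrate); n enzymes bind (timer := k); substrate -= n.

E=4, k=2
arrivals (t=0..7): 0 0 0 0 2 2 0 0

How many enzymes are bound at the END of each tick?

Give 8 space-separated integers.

t=0: arr=0 -> substrate=0 bound=0 product=0
t=1: arr=0 -> substrate=0 bound=0 product=0
t=2: arr=0 -> substrate=0 bound=0 product=0
t=3: arr=0 -> substrate=0 bound=0 product=0
t=4: arr=2 -> substrate=0 bound=2 product=0
t=5: arr=2 -> substrate=0 bound=4 product=0
t=6: arr=0 -> substrate=0 bound=2 product=2
t=7: arr=0 -> substrate=0 bound=0 product=4

Answer: 0 0 0 0 2 4 2 0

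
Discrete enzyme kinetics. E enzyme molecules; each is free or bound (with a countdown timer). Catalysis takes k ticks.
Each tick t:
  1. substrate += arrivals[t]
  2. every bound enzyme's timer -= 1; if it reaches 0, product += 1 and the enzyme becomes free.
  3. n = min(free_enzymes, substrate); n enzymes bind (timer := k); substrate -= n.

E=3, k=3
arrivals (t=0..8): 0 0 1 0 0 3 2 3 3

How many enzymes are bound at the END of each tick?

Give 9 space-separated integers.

Answer: 0 0 1 1 1 3 3 3 3

Derivation:
t=0: arr=0 -> substrate=0 bound=0 product=0
t=1: arr=0 -> substrate=0 bound=0 product=0
t=2: arr=1 -> substrate=0 bound=1 product=0
t=3: arr=0 -> substrate=0 bound=1 product=0
t=4: arr=0 -> substrate=0 bound=1 product=0
t=5: arr=3 -> substrate=0 bound=3 product=1
t=6: arr=2 -> substrate=2 bound=3 product=1
t=7: arr=3 -> substrate=5 bound=3 product=1
t=8: arr=3 -> substrate=5 bound=3 product=4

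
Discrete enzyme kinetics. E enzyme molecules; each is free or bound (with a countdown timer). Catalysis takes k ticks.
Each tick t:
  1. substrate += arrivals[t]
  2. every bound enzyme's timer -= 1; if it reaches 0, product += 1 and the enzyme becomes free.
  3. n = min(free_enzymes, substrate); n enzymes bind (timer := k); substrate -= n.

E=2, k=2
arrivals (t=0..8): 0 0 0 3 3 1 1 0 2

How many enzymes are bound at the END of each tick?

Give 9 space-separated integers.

t=0: arr=0 -> substrate=0 bound=0 product=0
t=1: arr=0 -> substrate=0 bound=0 product=0
t=2: arr=0 -> substrate=0 bound=0 product=0
t=3: arr=3 -> substrate=1 bound=2 product=0
t=4: arr=3 -> substrate=4 bound=2 product=0
t=5: arr=1 -> substrate=3 bound=2 product=2
t=6: arr=1 -> substrate=4 bound=2 product=2
t=7: arr=0 -> substrate=2 bound=2 product=4
t=8: arr=2 -> substrate=4 bound=2 product=4

Answer: 0 0 0 2 2 2 2 2 2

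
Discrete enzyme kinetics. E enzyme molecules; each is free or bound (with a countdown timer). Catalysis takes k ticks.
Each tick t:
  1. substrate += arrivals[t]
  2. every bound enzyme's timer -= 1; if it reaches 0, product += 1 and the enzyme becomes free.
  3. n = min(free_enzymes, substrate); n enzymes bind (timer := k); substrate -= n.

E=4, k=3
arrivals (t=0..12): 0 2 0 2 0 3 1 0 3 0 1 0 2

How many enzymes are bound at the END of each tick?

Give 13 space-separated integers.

Answer: 0 2 2 4 2 4 4 4 4 3 4 2 3

Derivation:
t=0: arr=0 -> substrate=0 bound=0 product=0
t=1: arr=2 -> substrate=0 bound=2 product=0
t=2: arr=0 -> substrate=0 bound=2 product=0
t=3: arr=2 -> substrate=0 bound=4 product=0
t=4: arr=0 -> substrate=0 bound=2 product=2
t=5: arr=3 -> substrate=1 bound=4 product=2
t=6: arr=1 -> substrate=0 bound=4 product=4
t=7: arr=0 -> substrate=0 bound=4 product=4
t=8: arr=3 -> substrate=1 bound=4 product=6
t=9: arr=0 -> substrate=0 bound=3 product=8
t=10: arr=1 -> substrate=0 bound=4 product=8
t=11: arr=0 -> substrate=0 bound=2 product=10
t=12: arr=2 -> substrate=0 bound=3 product=11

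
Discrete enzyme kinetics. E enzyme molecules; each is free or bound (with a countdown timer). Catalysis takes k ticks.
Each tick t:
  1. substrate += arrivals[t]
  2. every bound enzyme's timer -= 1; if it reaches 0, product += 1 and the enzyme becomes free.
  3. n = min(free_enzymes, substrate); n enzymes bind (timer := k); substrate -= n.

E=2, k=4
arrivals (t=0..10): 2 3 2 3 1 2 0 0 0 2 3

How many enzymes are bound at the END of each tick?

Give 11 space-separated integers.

Answer: 2 2 2 2 2 2 2 2 2 2 2

Derivation:
t=0: arr=2 -> substrate=0 bound=2 product=0
t=1: arr=3 -> substrate=3 bound=2 product=0
t=2: arr=2 -> substrate=5 bound=2 product=0
t=3: arr=3 -> substrate=8 bound=2 product=0
t=4: arr=1 -> substrate=7 bound=2 product=2
t=5: arr=2 -> substrate=9 bound=2 product=2
t=6: arr=0 -> substrate=9 bound=2 product=2
t=7: arr=0 -> substrate=9 bound=2 product=2
t=8: arr=0 -> substrate=7 bound=2 product=4
t=9: arr=2 -> substrate=9 bound=2 product=4
t=10: arr=3 -> substrate=12 bound=2 product=4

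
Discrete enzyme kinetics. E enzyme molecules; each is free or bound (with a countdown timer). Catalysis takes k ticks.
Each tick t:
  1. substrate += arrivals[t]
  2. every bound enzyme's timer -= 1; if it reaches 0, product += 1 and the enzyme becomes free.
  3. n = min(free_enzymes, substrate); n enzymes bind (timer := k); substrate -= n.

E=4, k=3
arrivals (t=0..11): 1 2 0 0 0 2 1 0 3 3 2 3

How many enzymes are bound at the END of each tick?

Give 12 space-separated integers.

Answer: 1 3 3 2 0 2 3 3 4 4 4 4

Derivation:
t=0: arr=1 -> substrate=0 bound=1 product=0
t=1: arr=2 -> substrate=0 bound=3 product=0
t=2: arr=0 -> substrate=0 bound=3 product=0
t=3: arr=0 -> substrate=0 bound=2 product=1
t=4: arr=0 -> substrate=0 bound=0 product=3
t=5: arr=2 -> substrate=0 bound=2 product=3
t=6: arr=1 -> substrate=0 bound=3 product=3
t=7: arr=0 -> substrate=0 bound=3 product=3
t=8: arr=3 -> substrate=0 bound=4 product=5
t=9: arr=3 -> substrate=2 bound=4 product=6
t=10: arr=2 -> substrate=4 bound=4 product=6
t=11: arr=3 -> substrate=4 bound=4 product=9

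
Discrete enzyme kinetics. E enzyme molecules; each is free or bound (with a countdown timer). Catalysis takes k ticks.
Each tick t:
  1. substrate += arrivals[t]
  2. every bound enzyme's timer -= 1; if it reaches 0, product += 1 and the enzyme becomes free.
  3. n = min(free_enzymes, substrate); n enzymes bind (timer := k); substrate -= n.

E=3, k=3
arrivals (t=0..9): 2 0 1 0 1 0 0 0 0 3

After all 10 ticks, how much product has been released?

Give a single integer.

Answer: 4

Derivation:
t=0: arr=2 -> substrate=0 bound=2 product=0
t=1: arr=0 -> substrate=0 bound=2 product=0
t=2: arr=1 -> substrate=0 bound=3 product=0
t=3: arr=0 -> substrate=0 bound=1 product=2
t=4: arr=1 -> substrate=0 bound=2 product=2
t=5: arr=0 -> substrate=0 bound=1 product=3
t=6: arr=0 -> substrate=0 bound=1 product=3
t=7: arr=0 -> substrate=0 bound=0 product=4
t=8: arr=0 -> substrate=0 bound=0 product=4
t=9: arr=3 -> substrate=0 bound=3 product=4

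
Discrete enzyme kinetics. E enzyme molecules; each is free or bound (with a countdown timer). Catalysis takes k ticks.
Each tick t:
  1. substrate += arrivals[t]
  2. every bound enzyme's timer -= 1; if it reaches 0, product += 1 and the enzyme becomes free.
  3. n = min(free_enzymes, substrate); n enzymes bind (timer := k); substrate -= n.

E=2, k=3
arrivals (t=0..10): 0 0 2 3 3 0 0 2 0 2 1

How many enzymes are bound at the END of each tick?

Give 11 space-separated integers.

Answer: 0 0 2 2 2 2 2 2 2 2 2

Derivation:
t=0: arr=0 -> substrate=0 bound=0 product=0
t=1: arr=0 -> substrate=0 bound=0 product=0
t=2: arr=2 -> substrate=0 bound=2 product=0
t=3: arr=3 -> substrate=3 bound=2 product=0
t=4: arr=3 -> substrate=6 bound=2 product=0
t=5: arr=0 -> substrate=4 bound=2 product=2
t=6: arr=0 -> substrate=4 bound=2 product=2
t=7: arr=2 -> substrate=6 bound=2 product=2
t=8: arr=0 -> substrate=4 bound=2 product=4
t=9: arr=2 -> substrate=6 bound=2 product=4
t=10: arr=1 -> substrate=7 bound=2 product=4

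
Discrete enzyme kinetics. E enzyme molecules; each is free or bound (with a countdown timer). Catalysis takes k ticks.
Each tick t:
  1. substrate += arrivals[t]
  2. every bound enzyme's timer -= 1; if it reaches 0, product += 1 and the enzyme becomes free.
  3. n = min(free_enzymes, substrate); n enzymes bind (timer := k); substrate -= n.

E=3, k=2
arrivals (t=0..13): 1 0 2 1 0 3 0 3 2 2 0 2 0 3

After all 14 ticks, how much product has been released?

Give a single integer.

Answer: 16

Derivation:
t=0: arr=1 -> substrate=0 bound=1 product=0
t=1: arr=0 -> substrate=0 bound=1 product=0
t=2: arr=2 -> substrate=0 bound=2 product=1
t=3: arr=1 -> substrate=0 bound=3 product=1
t=4: arr=0 -> substrate=0 bound=1 product=3
t=5: arr=3 -> substrate=0 bound=3 product=4
t=6: arr=0 -> substrate=0 bound=3 product=4
t=7: arr=3 -> substrate=0 bound=3 product=7
t=8: arr=2 -> substrate=2 bound=3 product=7
t=9: arr=2 -> substrate=1 bound=3 product=10
t=10: arr=0 -> substrate=1 bound=3 product=10
t=11: arr=2 -> substrate=0 bound=3 product=13
t=12: arr=0 -> substrate=0 bound=3 product=13
t=13: arr=3 -> substrate=0 bound=3 product=16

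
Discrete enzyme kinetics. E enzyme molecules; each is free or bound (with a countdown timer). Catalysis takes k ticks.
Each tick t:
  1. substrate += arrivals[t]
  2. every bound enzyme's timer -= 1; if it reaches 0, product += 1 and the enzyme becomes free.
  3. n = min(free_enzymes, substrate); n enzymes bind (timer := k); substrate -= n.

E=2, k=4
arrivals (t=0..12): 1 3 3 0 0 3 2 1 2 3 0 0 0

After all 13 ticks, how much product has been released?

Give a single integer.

t=0: arr=1 -> substrate=0 bound=1 product=0
t=1: arr=3 -> substrate=2 bound=2 product=0
t=2: arr=3 -> substrate=5 bound=2 product=0
t=3: arr=0 -> substrate=5 bound=2 product=0
t=4: arr=0 -> substrate=4 bound=2 product=1
t=5: arr=3 -> substrate=6 bound=2 product=2
t=6: arr=2 -> substrate=8 bound=2 product=2
t=7: arr=1 -> substrate=9 bound=2 product=2
t=8: arr=2 -> substrate=10 bound=2 product=3
t=9: arr=3 -> substrate=12 bound=2 product=4
t=10: arr=0 -> substrate=12 bound=2 product=4
t=11: arr=0 -> substrate=12 bound=2 product=4
t=12: arr=0 -> substrate=11 bound=2 product=5

Answer: 5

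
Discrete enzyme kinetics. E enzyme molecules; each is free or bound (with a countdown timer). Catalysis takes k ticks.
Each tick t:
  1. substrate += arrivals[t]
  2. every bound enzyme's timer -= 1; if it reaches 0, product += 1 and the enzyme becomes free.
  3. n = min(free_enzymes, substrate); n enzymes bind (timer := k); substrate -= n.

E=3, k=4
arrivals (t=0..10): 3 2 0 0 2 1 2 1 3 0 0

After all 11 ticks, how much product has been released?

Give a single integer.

Answer: 6

Derivation:
t=0: arr=3 -> substrate=0 bound=3 product=0
t=1: arr=2 -> substrate=2 bound=3 product=0
t=2: arr=0 -> substrate=2 bound=3 product=0
t=3: arr=0 -> substrate=2 bound=3 product=0
t=4: arr=2 -> substrate=1 bound=3 product=3
t=5: arr=1 -> substrate=2 bound=3 product=3
t=6: arr=2 -> substrate=4 bound=3 product=3
t=7: arr=1 -> substrate=5 bound=3 product=3
t=8: arr=3 -> substrate=5 bound=3 product=6
t=9: arr=0 -> substrate=5 bound=3 product=6
t=10: arr=0 -> substrate=5 bound=3 product=6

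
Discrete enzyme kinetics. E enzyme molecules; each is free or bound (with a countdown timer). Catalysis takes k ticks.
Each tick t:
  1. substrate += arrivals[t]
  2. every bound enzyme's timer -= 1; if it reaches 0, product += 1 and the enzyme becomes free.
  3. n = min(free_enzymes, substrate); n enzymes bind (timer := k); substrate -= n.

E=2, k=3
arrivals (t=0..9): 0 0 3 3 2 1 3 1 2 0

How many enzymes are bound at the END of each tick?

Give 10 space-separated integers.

t=0: arr=0 -> substrate=0 bound=0 product=0
t=1: arr=0 -> substrate=0 bound=0 product=0
t=2: arr=3 -> substrate=1 bound=2 product=0
t=3: arr=3 -> substrate=4 bound=2 product=0
t=4: arr=2 -> substrate=6 bound=2 product=0
t=5: arr=1 -> substrate=5 bound=2 product=2
t=6: arr=3 -> substrate=8 bound=2 product=2
t=7: arr=1 -> substrate=9 bound=2 product=2
t=8: arr=2 -> substrate=9 bound=2 product=4
t=9: arr=0 -> substrate=9 bound=2 product=4

Answer: 0 0 2 2 2 2 2 2 2 2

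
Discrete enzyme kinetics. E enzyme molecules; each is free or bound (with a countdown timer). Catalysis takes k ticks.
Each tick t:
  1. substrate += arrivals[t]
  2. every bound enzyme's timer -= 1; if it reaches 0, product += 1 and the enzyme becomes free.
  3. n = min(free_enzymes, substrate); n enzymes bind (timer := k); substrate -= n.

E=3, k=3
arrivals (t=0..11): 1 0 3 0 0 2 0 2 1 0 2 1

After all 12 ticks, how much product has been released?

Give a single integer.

Answer: 9

Derivation:
t=0: arr=1 -> substrate=0 bound=1 product=0
t=1: arr=0 -> substrate=0 bound=1 product=0
t=2: arr=3 -> substrate=1 bound=3 product=0
t=3: arr=0 -> substrate=0 bound=3 product=1
t=4: arr=0 -> substrate=0 bound=3 product=1
t=5: arr=2 -> substrate=0 bound=3 product=3
t=6: arr=0 -> substrate=0 bound=2 product=4
t=7: arr=2 -> substrate=1 bound=3 product=4
t=8: arr=1 -> substrate=0 bound=3 product=6
t=9: arr=0 -> substrate=0 bound=3 product=6
t=10: arr=2 -> substrate=1 bound=3 product=7
t=11: arr=1 -> substrate=0 bound=3 product=9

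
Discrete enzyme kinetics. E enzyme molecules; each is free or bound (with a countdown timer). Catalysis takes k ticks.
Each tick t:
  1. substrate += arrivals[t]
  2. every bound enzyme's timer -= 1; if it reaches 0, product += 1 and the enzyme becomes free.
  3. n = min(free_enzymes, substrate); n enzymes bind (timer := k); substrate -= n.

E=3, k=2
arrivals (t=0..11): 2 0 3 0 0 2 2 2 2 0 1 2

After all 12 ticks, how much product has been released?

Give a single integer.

Answer: 13

Derivation:
t=0: arr=2 -> substrate=0 bound=2 product=0
t=1: arr=0 -> substrate=0 bound=2 product=0
t=2: arr=3 -> substrate=0 bound=3 product=2
t=3: arr=0 -> substrate=0 bound=3 product=2
t=4: arr=0 -> substrate=0 bound=0 product=5
t=5: arr=2 -> substrate=0 bound=2 product=5
t=6: arr=2 -> substrate=1 bound=3 product=5
t=7: arr=2 -> substrate=1 bound=3 product=7
t=8: arr=2 -> substrate=2 bound=3 product=8
t=9: arr=0 -> substrate=0 bound=3 product=10
t=10: arr=1 -> substrate=0 bound=3 product=11
t=11: arr=2 -> substrate=0 bound=3 product=13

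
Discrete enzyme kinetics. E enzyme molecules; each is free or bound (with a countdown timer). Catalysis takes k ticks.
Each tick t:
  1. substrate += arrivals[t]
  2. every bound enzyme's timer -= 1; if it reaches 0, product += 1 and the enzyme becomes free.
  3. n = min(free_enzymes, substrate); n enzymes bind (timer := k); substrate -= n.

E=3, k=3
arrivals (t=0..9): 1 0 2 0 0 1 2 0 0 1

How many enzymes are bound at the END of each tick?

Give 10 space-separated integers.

Answer: 1 1 3 2 2 1 3 3 2 1

Derivation:
t=0: arr=1 -> substrate=0 bound=1 product=0
t=1: arr=0 -> substrate=0 bound=1 product=0
t=2: arr=2 -> substrate=0 bound=3 product=0
t=3: arr=0 -> substrate=0 bound=2 product=1
t=4: arr=0 -> substrate=0 bound=2 product=1
t=5: arr=1 -> substrate=0 bound=1 product=3
t=6: arr=2 -> substrate=0 bound=3 product=3
t=7: arr=0 -> substrate=0 bound=3 product=3
t=8: arr=0 -> substrate=0 bound=2 product=4
t=9: arr=1 -> substrate=0 bound=1 product=6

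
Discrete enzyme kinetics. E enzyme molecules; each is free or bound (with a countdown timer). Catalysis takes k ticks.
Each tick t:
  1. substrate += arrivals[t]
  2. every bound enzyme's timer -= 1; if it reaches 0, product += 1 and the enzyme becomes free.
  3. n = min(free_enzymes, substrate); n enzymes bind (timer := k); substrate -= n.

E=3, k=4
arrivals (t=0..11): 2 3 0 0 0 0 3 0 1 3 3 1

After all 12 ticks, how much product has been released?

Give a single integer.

t=0: arr=2 -> substrate=0 bound=2 product=0
t=1: arr=3 -> substrate=2 bound=3 product=0
t=2: arr=0 -> substrate=2 bound=3 product=0
t=3: arr=0 -> substrate=2 bound=3 product=0
t=4: arr=0 -> substrate=0 bound=3 product=2
t=5: arr=0 -> substrate=0 bound=2 product=3
t=6: arr=3 -> substrate=2 bound=3 product=3
t=7: arr=0 -> substrate=2 bound=3 product=3
t=8: arr=1 -> substrate=1 bound=3 product=5
t=9: arr=3 -> substrate=4 bound=3 product=5
t=10: arr=3 -> substrate=6 bound=3 product=6
t=11: arr=1 -> substrate=7 bound=3 product=6

Answer: 6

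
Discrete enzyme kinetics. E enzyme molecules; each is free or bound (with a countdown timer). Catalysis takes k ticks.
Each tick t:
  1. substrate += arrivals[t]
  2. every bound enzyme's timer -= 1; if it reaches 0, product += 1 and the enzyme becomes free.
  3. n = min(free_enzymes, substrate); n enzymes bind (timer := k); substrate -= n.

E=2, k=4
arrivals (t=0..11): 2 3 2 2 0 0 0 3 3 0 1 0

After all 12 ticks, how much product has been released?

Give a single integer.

Answer: 4

Derivation:
t=0: arr=2 -> substrate=0 bound=2 product=0
t=1: arr=3 -> substrate=3 bound=2 product=0
t=2: arr=2 -> substrate=5 bound=2 product=0
t=3: arr=2 -> substrate=7 bound=2 product=0
t=4: arr=0 -> substrate=5 bound=2 product=2
t=5: arr=0 -> substrate=5 bound=2 product=2
t=6: arr=0 -> substrate=5 bound=2 product=2
t=7: arr=3 -> substrate=8 bound=2 product=2
t=8: arr=3 -> substrate=9 bound=2 product=4
t=9: arr=0 -> substrate=9 bound=2 product=4
t=10: arr=1 -> substrate=10 bound=2 product=4
t=11: arr=0 -> substrate=10 bound=2 product=4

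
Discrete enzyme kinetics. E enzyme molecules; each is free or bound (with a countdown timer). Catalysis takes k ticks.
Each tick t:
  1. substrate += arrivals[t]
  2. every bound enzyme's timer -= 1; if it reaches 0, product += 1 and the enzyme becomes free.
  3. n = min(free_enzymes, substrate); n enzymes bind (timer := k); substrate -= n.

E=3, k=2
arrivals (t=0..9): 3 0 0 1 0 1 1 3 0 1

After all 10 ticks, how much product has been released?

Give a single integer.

Answer: 8

Derivation:
t=0: arr=3 -> substrate=0 bound=3 product=0
t=1: arr=0 -> substrate=0 bound=3 product=0
t=2: arr=0 -> substrate=0 bound=0 product=3
t=3: arr=1 -> substrate=0 bound=1 product=3
t=4: arr=0 -> substrate=0 bound=1 product=3
t=5: arr=1 -> substrate=0 bound=1 product=4
t=6: arr=1 -> substrate=0 bound=2 product=4
t=7: arr=3 -> substrate=1 bound=3 product=5
t=8: arr=0 -> substrate=0 bound=3 product=6
t=9: arr=1 -> substrate=0 bound=2 product=8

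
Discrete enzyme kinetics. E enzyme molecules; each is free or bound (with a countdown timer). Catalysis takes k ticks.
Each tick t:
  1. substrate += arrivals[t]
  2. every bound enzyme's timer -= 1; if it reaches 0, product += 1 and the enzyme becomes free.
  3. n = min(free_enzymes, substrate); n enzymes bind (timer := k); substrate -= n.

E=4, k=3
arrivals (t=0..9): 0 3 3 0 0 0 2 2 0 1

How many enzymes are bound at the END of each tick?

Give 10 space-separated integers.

Answer: 0 3 4 4 3 2 4 4 4 3

Derivation:
t=0: arr=0 -> substrate=0 bound=0 product=0
t=1: arr=3 -> substrate=0 bound=3 product=0
t=2: arr=3 -> substrate=2 bound=4 product=0
t=3: arr=0 -> substrate=2 bound=4 product=0
t=4: arr=0 -> substrate=0 bound=3 product=3
t=5: arr=0 -> substrate=0 bound=2 product=4
t=6: arr=2 -> substrate=0 bound=4 product=4
t=7: arr=2 -> substrate=0 bound=4 product=6
t=8: arr=0 -> substrate=0 bound=4 product=6
t=9: arr=1 -> substrate=0 bound=3 product=8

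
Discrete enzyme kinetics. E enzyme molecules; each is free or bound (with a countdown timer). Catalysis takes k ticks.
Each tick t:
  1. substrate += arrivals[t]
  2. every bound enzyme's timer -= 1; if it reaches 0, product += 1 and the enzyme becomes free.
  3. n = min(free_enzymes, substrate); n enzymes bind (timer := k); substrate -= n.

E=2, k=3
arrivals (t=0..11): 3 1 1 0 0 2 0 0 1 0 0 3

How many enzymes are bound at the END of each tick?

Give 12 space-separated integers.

Answer: 2 2 2 2 2 2 2 2 2 2 2 2

Derivation:
t=0: arr=3 -> substrate=1 bound=2 product=0
t=1: arr=1 -> substrate=2 bound=2 product=0
t=2: arr=1 -> substrate=3 bound=2 product=0
t=3: arr=0 -> substrate=1 bound=2 product=2
t=4: arr=0 -> substrate=1 bound=2 product=2
t=5: arr=2 -> substrate=3 bound=2 product=2
t=6: arr=0 -> substrate=1 bound=2 product=4
t=7: arr=0 -> substrate=1 bound=2 product=4
t=8: arr=1 -> substrate=2 bound=2 product=4
t=9: arr=0 -> substrate=0 bound=2 product=6
t=10: arr=0 -> substrate=0 bound=2 product=6
t=11: arr=3 -> substrate=3 bound=2 product=6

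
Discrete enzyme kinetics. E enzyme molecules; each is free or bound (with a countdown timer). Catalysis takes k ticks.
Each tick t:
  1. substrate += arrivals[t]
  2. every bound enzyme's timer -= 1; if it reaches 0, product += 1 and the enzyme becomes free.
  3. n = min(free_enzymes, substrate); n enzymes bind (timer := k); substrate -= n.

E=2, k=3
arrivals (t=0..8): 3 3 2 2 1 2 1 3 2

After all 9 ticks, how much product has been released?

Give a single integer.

t=0: arr=3 -> substrate=1 bound=2 product=0
t=1: arr=3 -> substrate=4 bound=2 product=0
t=2: arr=2 -> substrate=6 bound=2 product=0
t=3: arr=2 -> substrate=6 bound=2 product=2
t=4: arr=1 -> substrate=7 bound=2 product=2
t=5: arr=2 -> substrate=9 bound=2 product=2
t=6: arr=1 -> substrate=8 bound=2 product=4
t=7: arr=3 -> substrate=11 bound=2 product=4
t=8: arr=2 -> substrate=13 bound=2 product=4

Answer: 4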